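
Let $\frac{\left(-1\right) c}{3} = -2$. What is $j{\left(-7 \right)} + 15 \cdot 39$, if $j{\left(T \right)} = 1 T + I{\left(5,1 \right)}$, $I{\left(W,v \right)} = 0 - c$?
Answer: $572$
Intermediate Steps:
$c = 6$ ($c = \left(-3\right) \left(-2\right) = 6$)
$I{\left(W,v \right)} = -6$ ($I{\left(W,v \right)} = 0 - 6 = -6$)
$j{\left(T \right)} = -6 + T$ ($j{\left(T \right)} = 1 T - 6 = T - 6 = -6 + T$)
$j{\left(-7 \right)} + 15 \cdot 39 = \left(-6 - 7\right) + 15 \cdot 39 = -13 + 585 = 572$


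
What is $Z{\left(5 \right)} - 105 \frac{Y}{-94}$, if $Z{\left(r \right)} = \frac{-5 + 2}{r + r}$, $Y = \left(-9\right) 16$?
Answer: $- \frac{75741}{470} \approx -161.15$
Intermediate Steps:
$Y = -144$
$Z{\left(r \right)} = - \frac{3}{2 r}$
$Z{\left(5 \right)} - 105 \frac{Y}{-94} = - \frac{3}{2 \cdot 5} - 105 \left(- \frac{144}{-94}\right) = \left(- \frac{3}{2}\right) \frac{1}{5} - 105 \left(\left(-144\right) \left(- \frac{1}{94}\right)\right) = - \frac{3}{10} - \frac{7560}{47} = - \frac{75741}{470}$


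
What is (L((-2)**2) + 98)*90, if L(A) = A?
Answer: 9180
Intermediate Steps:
(L((-2)**2) + 98)*90 = ((-2)**2 + 98)*90 = (4 + 98)*90 = 102*90 = 9180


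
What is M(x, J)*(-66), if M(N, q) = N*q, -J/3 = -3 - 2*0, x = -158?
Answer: 93852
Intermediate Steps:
J = 9 (J = -3*(-3 - 2*0) = -3*(-3 + 0) = -3*(-3) = 9)
M(x, J)*(-66) = -158*9*(-66) = -1422*(-66) = 93852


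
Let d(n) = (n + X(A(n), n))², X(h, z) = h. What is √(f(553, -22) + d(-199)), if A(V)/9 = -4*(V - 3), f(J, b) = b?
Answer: √50027307 ≈ 7073.0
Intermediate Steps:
A(V) = 108 - 36*V (A(V) = 9*(-4*(V - 3)) = 9*(-4*(-3 + V)) = 9*(12 - 4*V) = 108 - 36*V)
d(n) = (108 - 35*n)² (d(n) = (n + (108 - 36*n))² = (108 - 35*n)²)
√(f(553, -22) + d(-199)) = √(-22 + (-108 + 35*(-199))²) = √(-22 + (-108 - 6965)²) = √(-22 + (-7073)²) = √(-22 + 50027329) = √50027307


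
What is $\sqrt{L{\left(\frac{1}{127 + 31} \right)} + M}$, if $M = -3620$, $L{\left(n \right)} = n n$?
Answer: $\frac{i \sqrt{90369679}}{158} \approx 60.166 i$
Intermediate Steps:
$L{\left(n \right)} = n^{2}$
$\sqrt{L{\left(\frac{1}{127 + 31} \right)} + M} = \sqrt{\left(\frac{1}{127 + 31}\right)^{2} - 3620} = \sqrt{\left(\frac{1}{158}\right)^{2} - 3620} = \sqrt{\frac{1}{24964} - 3620} = \sqrt{- \frac{90369679}{24964}} = \frac{i \sqrt{90369679}}{158}$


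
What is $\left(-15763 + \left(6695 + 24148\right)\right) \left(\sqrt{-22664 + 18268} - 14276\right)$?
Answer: $-215282080 + 30160 i \sqrt{1099} \approx -2.1528 \cdot 10^{8} + 9.9984 \cdot 10^{5} i$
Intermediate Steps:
$\left(-15763 + \left(6695 + 24148\right)\right) \left(\sqrt{-22664 + 18268} - 14276\right) = \left(-15763 + 30843\right) \left(\sqrt{-4396} - 14276\right) = 15080 \left(2 i \sqrt{1099} - 14276\right) = 15080 \left(-14276 + 2 i \sqrt{1099}\right) = -215282080 + 30160 i \sqrt{1099}$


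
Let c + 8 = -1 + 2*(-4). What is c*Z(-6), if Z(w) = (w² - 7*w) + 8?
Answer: -1462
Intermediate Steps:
c = -17 (c = -8 + (-1 + 2*(-4)) = -8 + (-1 - 8) = -8 - 9 = -17)
Z(w) = 8 + w² - 7*w
c*Z(-6) = -17*(8 + (-6)² - 7*(-6)) = -17*(8 + 36 + 42) = -17*86 = -1462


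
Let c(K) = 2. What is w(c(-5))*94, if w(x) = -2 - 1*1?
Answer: -282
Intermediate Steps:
w(x) = -3 (w(x) = -2 - 1 = -3)
w(c(-5))*94 = -3*94 = -282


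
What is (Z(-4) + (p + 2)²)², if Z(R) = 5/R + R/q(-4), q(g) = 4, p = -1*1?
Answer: 25/16 ≈ 1.5625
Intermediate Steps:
p = -1
Z(R) = 5/R + R/4
(Z(-4) + (p + 2)²)² = ((5/(-4) + (¼)*(-4)) + (-1 + 2)²)² = ((5*(-¼) - 1) + 1²)² = ((-5/4 - 1) + 1)² = (-9/4 + 1)² = (-5/4)² = 25/16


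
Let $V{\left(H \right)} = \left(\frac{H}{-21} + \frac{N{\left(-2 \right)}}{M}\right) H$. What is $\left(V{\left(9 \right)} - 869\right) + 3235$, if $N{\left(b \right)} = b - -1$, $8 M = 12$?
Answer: $\frac{16493}{7} \approx 2356.1$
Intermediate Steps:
$M = \frac{3}{2}$ ($M = \frac{1}{8} \cdot 12 = \frac{3}{2} \approx 1.5$)
$N{\left(b \right)} = 1 + b$ ($N{\left(b \right)} = b + 1 = 1 + b$)
$V{\left(H \right)} = H \left(- \frac{2}{3} - \frac{H}{21}\right)$ ($V{\left(H \right)} = \left(\frac{H}{-21} + \frac{1 - 2}{\frac{3}{2}}\right) H = \left(H \left(- \frac{1}{21}\right) - \frac{2}{3}\right) H = \left(- \frac{H}{21} - \frac{2}{3}\right) H = \left(- \frac{2}{3} - \frac{H}{21}\right) H = H \left(- \frac{2}{3} - \frac{H}{21}\right)$)
$\left(V{\left(9 \right)} - 869\right) + 3235 = \left(\frac{1}{21} \cdot 9 \left(-14 - 9\right) - 869\right) + 3235 = \left(\frac{1}{21} \cdot 9 \left(-23\right) - 869\right) + 3235 = \left(- \frac{69}{7} - 869\right) + 3235 = - \frac{6152}{7} + 3235 = \frac{16493}{7}$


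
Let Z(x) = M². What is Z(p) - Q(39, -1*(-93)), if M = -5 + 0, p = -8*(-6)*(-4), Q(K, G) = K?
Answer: -14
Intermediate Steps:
p = -192 (p = 48*(-4) = -192)
M = -5
Z(x) = 25 (Z(x) = (-5)² = 25)
Z(p) - Q(39, -1*(-93)) = 25 - 1*39 = 25 - 39 = -14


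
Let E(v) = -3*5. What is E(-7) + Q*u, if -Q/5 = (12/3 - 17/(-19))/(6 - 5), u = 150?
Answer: -70035/19 ≈ -3686.1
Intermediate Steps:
E(v) = -15
Q = -465/19 (Q = -5*(12/3 - 17/(-19))/(6 - 5) = -5*(12*(1/3) - 17*(-1/19))/1 = -5*(4 + 17/19) = -5*93/19 = -465/19 ≈ -24.474)
E(-7) + Q*u = -15 - 465/19*150 = -15 - 69750/19 = -70035/19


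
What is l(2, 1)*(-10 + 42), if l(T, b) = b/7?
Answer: 32/7 ≈ 4.5714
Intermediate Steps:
l(T, b) = b/7 (l(T, b) = b*(1/7) = b/7)
l(2, 1)*(-10 + 42) = ((1/7)*1)*(-10 + 42) = (1/7)*32 = 32/7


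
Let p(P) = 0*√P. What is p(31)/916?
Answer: 0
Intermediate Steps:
p(P) = 0
p(31)/916 = 0/916 = 0*(1/916) = 0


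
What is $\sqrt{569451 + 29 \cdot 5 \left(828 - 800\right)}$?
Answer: $\sqrt{573511} \approx 757.3$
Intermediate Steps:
$\sqrt{569451 + 29 \cdot 5 \left(828 - 800\right)} = \sqrt{569451 + 145 \cdot 28} = \sqrt{569451 + 4060} = \sqrt{573511}$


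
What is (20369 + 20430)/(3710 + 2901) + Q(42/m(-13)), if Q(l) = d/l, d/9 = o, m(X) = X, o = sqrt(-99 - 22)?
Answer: 3709/601 - 429*I/14 ≈ 6.1714 - 30.643*I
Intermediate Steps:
o = 11*I (o = sqrt(-121) = 11*I ≈ 11.0*I)
d = 99*I (d = 9*(11*I) = 99*I ≈ 99.0*I)
Q(l) = 99*I/l (Q(l) = (99*I)/l = 99*I/l)
(20369 + 20430)/(3710 + 2901) + Q(42/m(-13)) = (20369 + 20430)/(3710 + 2901) + 99*I/((42/(-13))) = 40799/6611 + 99*I/((42*(-1/13))) = 40799*(1/6611) + 99*I/(-42/13) = 3709/601 + 99*I*(-13/42) = 3709/601 - 429*I/14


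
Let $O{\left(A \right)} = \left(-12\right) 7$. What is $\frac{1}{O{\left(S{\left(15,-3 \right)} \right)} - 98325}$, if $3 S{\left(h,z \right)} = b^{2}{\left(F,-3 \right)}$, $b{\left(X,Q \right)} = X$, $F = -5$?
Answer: $- \frac{1}{98409} \approx -1.0162 \cdot 10^{-5}$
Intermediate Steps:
$S{\left(h,z \right)} = \frac{25}{3}$ ($S{\left(h,z \right)} = \frac{\left(-5\right)^{2}}{3} = \frac{1}{3} \cdot 25 = \frac{25}{3}$)
$O{\left(A \right)} = -84$
$\frac{1}{O{\left(S{\left(15,-3 \right)} \right)} - 98325} = \frac{1}{-84 - 98325} = \frac{1}{-98409} = - \frac{1}{98409}$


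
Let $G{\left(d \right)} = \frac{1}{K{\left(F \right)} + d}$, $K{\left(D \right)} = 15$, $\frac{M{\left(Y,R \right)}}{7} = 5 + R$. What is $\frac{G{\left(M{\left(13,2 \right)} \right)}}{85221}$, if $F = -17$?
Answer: $\frac{1}{5454144} \approx 1.8335 \cdot 10^{-7}$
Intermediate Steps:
$M{\left(Y,R \right)} = 35 + 7 R$ ($M{\left(Y,R \right)} = 7 \left(5 + R\right) = 35 + 7 R$)
$G{\left(d \right)} = \frac{1}{15 + d}$
$\frac{G{\left(M{\left(13,2 \right)} \right)}}{85221} = \frac{1}{\left(15 + \left(35 + 7 \cdot 2\right)\right) 85221} = \frac{1}{15 + \left(35 + 14\right)} \frac{1}{85221} = \frac{1}{15 + 49} \cdot \frac{1}{85221} = \frac{1}{64} \cdot \frac{1}{85221} = \frac{1}{5454144}$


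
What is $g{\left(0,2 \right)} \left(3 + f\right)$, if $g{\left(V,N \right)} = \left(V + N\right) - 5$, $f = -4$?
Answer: $3$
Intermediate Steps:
$g{\left(V,N \right)} = -5 + N + V$ ($g{\left(V,N \right)} = \left(N + V\right) - 5 = -5 + N + V$)
$g{\left(0,2 \right)} \left(3 + f\right) = \left(-5 + 2 + 0\right) \left(3 - 4\right) = \left(-3\right) \left(-1\right) = 3$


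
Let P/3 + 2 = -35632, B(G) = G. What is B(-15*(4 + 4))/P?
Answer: 20/17817 ≈ 0.0011225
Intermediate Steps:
P = -106902 (P = -6 + 3*(-35632) = -6 - 106896 = -106902)
B(-15*(4 + 4))/P = -15*(4 + 4)/(-106902) = -15*8*(-1/106902) = -120*(-1/106902) = 20/17817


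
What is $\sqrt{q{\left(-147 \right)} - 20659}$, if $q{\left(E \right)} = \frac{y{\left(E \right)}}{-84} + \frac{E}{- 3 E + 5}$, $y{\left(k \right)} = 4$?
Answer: $\frac{i \sqrt{1812280979082}}{9366} \approx 143.73 i$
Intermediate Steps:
$q{\left(E \right)} = - \frac{1}{21} + \frac{E}{5 - 3 E}$ ($q{\left(E \right)} = \frac{4}{-84} + \frac{E}{- 3 E + 5} = 4 \left(- \frac{1}{84}\right) + \frac{E}{5 - 3 E} = - \frac{1}{21} + \frac{E}{5 - 3 E}$)
$\sqrt{q{\left(-147 \right)} - 20659} = \sqrt{\frac{5 - -3528}{21 \left(-5 + 3 \left(-147\right)\right)} - 20659} = \sqrt{\frac{5 + 3528}{21 \left(-5 - 441\right)} - 20659} = \sqrt{\frac{1}{21} \frac{1}{-446} \cdot 3533 - 20659} = \sqrt{\frac{1}{21} \left(- \frac{1}{446}\right) 3533 - 20659} = \sqrt{- \frac{3533}{9366} - 20659} = \sqrt{- \frac{193495727}{9366}} = \frac{i \sqrt{1812280979082}}{9366}$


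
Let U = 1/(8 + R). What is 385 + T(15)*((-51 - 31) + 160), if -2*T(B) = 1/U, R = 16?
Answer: -551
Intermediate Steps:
U = 1/24 (U = 1/(8 + 16) = 1/24 ≈ 0.041667)
T(B) = -12 (T(B) = -1/(2*1/24) = -½*24 = -12)
385 + T(15)*((-51 - 31) + 160) = 385 - 12*((-51 - 31) + 160) = 385 - 12*(-82 + 160) = 385 - 12*78 = 385 - 936 = -551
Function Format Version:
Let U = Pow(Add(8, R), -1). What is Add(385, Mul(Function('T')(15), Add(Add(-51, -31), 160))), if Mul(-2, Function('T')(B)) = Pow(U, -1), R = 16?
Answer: -551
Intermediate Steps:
U = Rational(1, 24) (U = Pow(Add(8, 16), -1) = Pow(24, -1) = Rational(1, 24) ≈ 0.041667)
Function('T')(B) = -12 (Function('T')(B) = Mul(Rational(-1, 2), Pow(Rational(1, 24), -1)) = Mul(Rational(-1, 2), 24) = -12)
Add(385, Mul(Function('T')(15), Add(Add(-51, -31), 160))) = Add(385, Mul(-12, Add(Add(-51, -31), 160))) = Add(385, Mul(-12, Add(-82, 160))) = Add(385, Mul(-12, 78)) = Add(385, -936) = -551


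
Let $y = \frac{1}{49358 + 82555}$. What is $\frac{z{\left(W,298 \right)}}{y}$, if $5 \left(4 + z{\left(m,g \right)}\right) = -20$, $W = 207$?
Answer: $-1055304$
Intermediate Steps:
$z{\left(m,g \right)} = -8$ ($z{\left(m,g \right)} = -4 + \frac{1}{5} \left(-20\right) = -4 - 4 = -8$)
$y = \frac{1}{131913} \approx 7.5808 \cdot 10^{-6}$
$\frac{z{\left(W,298 \right)}}{y} = - 8 \frac{1}{\frac{1}{131913}} = \left(-8\right) 131913 = -1055304$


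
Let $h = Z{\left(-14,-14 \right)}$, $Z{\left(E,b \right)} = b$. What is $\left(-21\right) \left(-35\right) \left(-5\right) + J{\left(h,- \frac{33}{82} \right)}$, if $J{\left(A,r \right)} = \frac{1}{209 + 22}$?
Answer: $- \frac{848924}{231} \approx -3675.0$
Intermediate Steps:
$h = -14$
$J{\left(A,r \right)} = \frac{1}{231}$
$\left(-21\right) \left(-35\right) \left(-5\right) + J{\left(h,- \frac{33}{82} \right)} = \left(-21\right) \left(-35\right) \left(-5\right) + \frac{1}{231} = 735 \left(-5\right) + \frac{1}{231} = -3675 + \frac{1}{231} = - \frac{848924}{231}$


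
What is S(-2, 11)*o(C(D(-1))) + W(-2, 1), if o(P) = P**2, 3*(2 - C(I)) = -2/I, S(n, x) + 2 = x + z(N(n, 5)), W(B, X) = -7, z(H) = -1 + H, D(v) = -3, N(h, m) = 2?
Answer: 1993/81 ≈ 24.605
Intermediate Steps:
S(n, x) = -1 + x (S(n, x) = -2 + (x + (-1 + 2)) = -2 + (x + 1) = -2 + (1 + x) = -1 + x)
C(I) = 2 + 2/(3*I) (C(I) = 2 - (-2)/(3*I) = 2 + 2/(3*I))
S(-2, 11)*o(C(D(-1))) + W(-2, 1) = (-1 + 11)*(2 + (2/3)/(-3))**2 - 7 = 10*(2 + (2/3)*(-1/3))**2 - 7 = 10*(2 - 2/9)**2 - 7 = 10*(16/9)**2 - 7 = 10*(256/81) - 7 = 2560/81 - 7 = 1993/81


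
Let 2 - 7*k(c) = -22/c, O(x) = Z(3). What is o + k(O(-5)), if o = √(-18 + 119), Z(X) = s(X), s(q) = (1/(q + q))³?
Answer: 4754/7 + √101 ≈ 689.19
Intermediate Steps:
s(q) = 1/(8*q³) (s(q) = (1/(2*q))³ = 1/(8*q³))
Z(X) = 1/(8*X³)
O(x) = 1/216 (O(x) = (⅛)/3³ = (⅛)*(1/27) = 1/216)
k(c) = 2/7 + 22/(7*c) (k(c) = 2/7 - (-22)/(7*c) = 2/7 + 22/(7*c))
o = √101 ≈ 10.050
o + k(O(-5)) = √101 + 2*(11 + 1/216)/(7*(1/216)) = √101 + (2/7)*216*(2377/216) = √101 + 4754/7 = 4754/7 + √101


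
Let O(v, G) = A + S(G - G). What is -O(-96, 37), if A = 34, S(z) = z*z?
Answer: -34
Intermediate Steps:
S(z) = z²
O(v, G) = 34 (O(v, G) = 34 + (G - G)² = 34 + 0² = 34 + 0 = 34)
-O(-96, 37) = -1*34 = -34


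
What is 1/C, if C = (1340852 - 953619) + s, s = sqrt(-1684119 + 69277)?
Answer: 387233/149951011131 - I*sqrt(1614842)/149951011131 ≈ 2.5824e-6 - 8.4745e-9*I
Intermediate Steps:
s = I*sqrt(1614842) (s = sqrt(-1614842) = I*sqrt(1614842) ≈ 1270.8*I)
C = 387233 + I*sqrt(1614842) (C = (1340852 - 953619) + I*sqrt(1614842) = 387233 + I*sqrt(1614842) ≈ 3.8723e+5 + 1270.8*I)
1/C = 1/(387233 + I*sqrt(1614842))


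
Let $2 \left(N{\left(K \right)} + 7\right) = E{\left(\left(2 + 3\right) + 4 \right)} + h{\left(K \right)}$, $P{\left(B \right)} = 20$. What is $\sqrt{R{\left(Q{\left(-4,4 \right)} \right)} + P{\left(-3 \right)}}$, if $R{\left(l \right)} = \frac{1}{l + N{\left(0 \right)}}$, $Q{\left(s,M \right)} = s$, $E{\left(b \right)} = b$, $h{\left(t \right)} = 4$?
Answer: $\frac{\sqrt{178}}{3} \approx 4.4472$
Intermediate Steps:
$N{\left(K \right)} = - \frac{1}{2}$ ($N{\left(K \right)} = -7 + \frac{\left(\left(2 + 3\right) + 4\right) + 4}{2} = -7 + \frac{\left(5 + 4\right) + 4}{2} = -7 + \frac{9 + 4}{2} = -7 + \frac{1}{2} \cdot 13 = -7 + \frac{13}{2} = - \frac{1}{2}$)
$R{\left(l \right)} = \frac{1}{- \frac{1}{2} + l}$ ($R{\left(l \right)} = \frac{1}{l - \frac{1}{2}} = \frac{1}{- \frac{1}{2} + l}$)
$\sqrt{R{\left(Q{\left(-4,4 \right)} \right)} + P{\left(-3 \right)}} = \sqrt{\frac{2}{-1 + 2 \left(-4\right)} + 20} = \sqrt{\frac{2}{-1 - 8} + 20} = \sqrt{\frac{2}{-9} + 20} = \sqrt{2 \left(- \frac{1}{9}\right) + 20} = \sqrt{- \frac{2}{9} + 20} = \sqrt{\frac{178}{9}} = \frac{\sqrt{178}}{3}$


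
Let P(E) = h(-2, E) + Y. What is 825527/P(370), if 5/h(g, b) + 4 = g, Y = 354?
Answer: 4953162/2119 ≈ 2337.5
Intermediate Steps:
h(g, b) = 5/(-4 + g)
P(E) = 2119/6 (P(E) = 5/(-4 - 2) + 354 = 5/(-6) + 354 = 5*(-⅙) + 354 = -⅚ + 354 = 2119/6)
825527/P(370) = 825527/(2119/6) = 825527*(6/2119) = 4953162/2119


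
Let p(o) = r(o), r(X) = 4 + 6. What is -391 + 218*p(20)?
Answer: 1789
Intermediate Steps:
r(X) = 10
p(o) = 10
-391 + 218*p(20) = -391 + 218*10 = -391 + 2180 = 1789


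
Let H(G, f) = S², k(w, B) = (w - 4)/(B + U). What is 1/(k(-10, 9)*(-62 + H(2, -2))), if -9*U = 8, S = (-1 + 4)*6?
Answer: -73/33012 ≈ -0.0022113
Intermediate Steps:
S = 18 (S = 3*6 = 18)
U = -8/9 (U = -⅑*8 = -8/9 ≈ -0.88889)
k(w, B) = (-4 + w)/(-8/9 + B) (k(w, B) = (w - 4)/(B - 8/9) = (-4 + w)/(-8/9 + B))
H(G, f) = 324 (H(G, f) = 18² = 324)
1/(k(-10, 9)*(-62 + H(2, -2))) = 1/((9*(-4 - 10)/(-8 + 9*9))*(-62 + 324)) = 1/((9*(-14)/(-8 + 81))*262) = 1/((9*(-14)/73)*262) = 1/((9*(1/73)*(-14))*262) = 1/(-126/73*262) = 1/(-33012/73) = -73/33012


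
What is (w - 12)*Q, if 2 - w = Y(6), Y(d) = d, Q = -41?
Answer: 656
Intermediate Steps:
w = -4 (w = 2 - 1*6 = 2 - 6 = -4)
(w - 12)*Q = (-4 - 12)*(-41) = -16*(-41) = 656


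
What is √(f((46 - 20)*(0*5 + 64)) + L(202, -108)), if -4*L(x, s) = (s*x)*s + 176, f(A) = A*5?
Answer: 2*I*√145189 ≈ 762.07*I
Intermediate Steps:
f(A) = 5*A
L(x, s) = -44 - x*s²/4 (L(x, s) = -((s*x)*s + 176)/4 = -(x*s² + 176)/4 = -(176 + x*s²)/4 = -44 - x*s²/4)
√(f((46 - 20)*(0*5 + 64)) + L(202, -108)) = √(5*((46 - 20)*(0*5 + 64)) + (-44 - ¼*202*(-108)²)) = √(5*(26*(0 + 64)) + (-44 - ¼*202*11664)) = √(5*(26*64) + (-44 - 589032)) = √(5*1664 - 589076) = √(8320 - 589076) = √(-580756) = 2*I*√145189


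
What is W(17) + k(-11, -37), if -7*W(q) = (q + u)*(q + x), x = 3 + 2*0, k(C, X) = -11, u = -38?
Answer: 49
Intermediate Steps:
x = 3 (x = 3 + 0 = 3)
W(q) = -(-38 + q)*(3 + q)/7 (W(q) = -(q - 38)*(q + 3)/7 = -(-38 + q)*(3 + q)/7)
W(17) + k(-11, -37) = (114/7 + 5*17 - 1/7*17**2) - 11 = (114/7 + 85 - 1/7*289) - 11 = (114/7 + 85 - 289/7) - 11 = 60 - 11 = 49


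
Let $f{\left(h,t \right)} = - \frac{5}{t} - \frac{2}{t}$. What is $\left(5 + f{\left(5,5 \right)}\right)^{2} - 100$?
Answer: $- \frac{2176}{25} \approx -87.04$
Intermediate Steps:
$f{\left(h,t \right)} = - \frac{7}{t}$
$\left(5 + f{\left(5,5 \right)}\right)^{2} - 100 = \left(5 - \frac{7}{5}\right)^{2} - 100 = \left(\frac{18}{5}\right)^{2} - 100 = \frac{324}{25} - 100 = - \frac{2176}{25}$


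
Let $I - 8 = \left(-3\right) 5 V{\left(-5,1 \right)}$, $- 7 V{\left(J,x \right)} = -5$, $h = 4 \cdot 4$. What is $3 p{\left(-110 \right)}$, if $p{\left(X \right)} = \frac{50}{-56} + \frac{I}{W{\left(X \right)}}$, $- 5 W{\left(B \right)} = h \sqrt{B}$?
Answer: $- \frac{75}{28} - \frac{57 i \sqrt{110}}{2464} \approx -2.6786 - 0.24262 i$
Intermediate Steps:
$h = 16$
$V{\left(J,x \right)} = \frac{5}{7}$ ($V{\left(J,x \right)} = \left(- \frac{1}{7}\right) \left(-5\right) = \frac{5}{7}$)
$W{\left(B \right)} = - \frac{16 \sqrt{B}}{5}$
$I = - \frac{19}{7}$ ($I = 8 + \left(-3\right) 5 \cdot \frac{5}{7} = 8 - \frac{75}{7} = - \frac{19}{7} \approx -2.7143$)
$p{\left(X \right)} = - \frac{25}{28} + \frac{95}{112 \sqrt{X}}$ ($p{\left(X \right)} = \frac{50}{-56} - \frac{19}{7 \left(- \frac{16 \sqrt{X}}{5}\right)} = 50 \left(- \frac{1}{56}\right) - \frac{19 \left(- \frac{5}{16 \sqrt{X}}\right)}{7} = - \frac{25}{28} + \frac{95}{112 \sqrt{X}}$)
$3 p{\left(-110 \right)} = 3 \left(- \frac{25}{28} + \frac{95}{112 i \sqrt{110}}\right) = 3 \left(- \frac{25}{28} + \frac{95 \left(- \frac{i \sqrt{110}}{110}\right)}{112}\right) = 3 \left(- \frac{25}{28} - \frac{19 i \sqrt{110}}{2464}\right) = - \frac{75}{28} - \frac{57 i \sqrt{110}}{2464}$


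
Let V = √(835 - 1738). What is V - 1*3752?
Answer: -3752 + I*√903 ≈ -3752.0 + 30.05*I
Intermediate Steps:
V = I*√903 (V = √(-903) = I*√903 ≈ 30.05*I)
V - 1*3752 = I*√903 - 1*3752 = I*√903 - 3752 = -3752 + I*√903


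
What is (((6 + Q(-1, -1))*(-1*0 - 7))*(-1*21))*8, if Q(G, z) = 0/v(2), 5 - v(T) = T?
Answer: 7056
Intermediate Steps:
v(T) = 5 - T
Q(G, z) = 0 (Q(G, z) = 0/(5 - 1*2) = 0/(5 - 2) = 0/3 = 0*(1/3) = 0)
(((6 + Q(-1, -1))*(-1*0 - 7))*(-1*21))*8 = (((6 + 0)*(-1*0 - 7))*(-1*21))*8 = ((6*(0 - 7))*(-21))*8 = ((6*(-7))*(-21))*8 = -42*(-21)*8 = 882*8 = 7056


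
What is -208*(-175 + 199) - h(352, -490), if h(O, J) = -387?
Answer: -4605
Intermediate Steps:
-208*(-175 + 199) - h(352, -490) = -208*(-175 + 199) - 1*(-387) = -208*24 + 387 = -4992 + 387 = -4605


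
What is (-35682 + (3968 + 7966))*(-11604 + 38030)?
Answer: -627564648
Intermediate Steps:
(-35682 + (3968 + 7966))*(-11604 + 38030) = (-35682 + 11934)*26426 = -23748*26426 = -627564648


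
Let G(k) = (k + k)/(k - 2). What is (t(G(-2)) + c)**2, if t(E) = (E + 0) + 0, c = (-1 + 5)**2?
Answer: 289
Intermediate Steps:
G(k) = 2*k/(-2 + k) (G(k) = (2*k)/(-2 + k) = 2*k/(-2 + k))
c = 16 (c = 4**2 = 16)
t(E) = E (t(E) = E + 0 = E)
(t(G(-2)) + c)**2 = (2*(-2)/(-2 - 2) + 16)**2 = (2*(-2)/(-4) + 16)**2 = (2*(-2)*(-1/4) + 16)**2 = (1 + 16)**2 = 17**2 = 289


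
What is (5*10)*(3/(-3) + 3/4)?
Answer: -25/2 ≈ -12.500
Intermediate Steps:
(5*10)*(3/(-3) + 3/4) = 50*(3*(-1/3) + 3*(1/4)) = 50*(-1 + 3/4) = 50*(-1/4) = -25/2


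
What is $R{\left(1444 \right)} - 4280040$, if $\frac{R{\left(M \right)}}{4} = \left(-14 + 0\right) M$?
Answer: $-4360904$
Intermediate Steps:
$R{\left(M \right)} = - 56 M$ ($R{\left(M \right)} = 4 \left(-14 + 0\right) M = 4 \left(- 14 M\right) = - 56 M$)
$R{\left(1444 \right)} - 4280040 = \left(-56\right) 1444 - 4280040 = -80864 - 4280040 = -4360904$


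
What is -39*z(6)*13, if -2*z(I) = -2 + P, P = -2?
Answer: -1014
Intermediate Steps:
z(I) = 2 (z(I) = -(-2 - 2)/2 = -½*(-4) = 2)
-39*z(6)*13 = -39*2*13 = -78*13 = -1014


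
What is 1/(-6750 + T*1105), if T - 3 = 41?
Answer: 1/41870 ≈ 2.3883e-5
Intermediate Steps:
T = 44 (T = 3 + 41 = 44)
1/(-6750 + T*1105) = 1/(-6750 + 44*1105) = 1/(-6750 + 48620) = 1/41870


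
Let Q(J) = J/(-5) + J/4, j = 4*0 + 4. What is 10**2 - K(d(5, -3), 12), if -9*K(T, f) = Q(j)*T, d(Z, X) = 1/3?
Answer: 13501/135 ≈ 100.01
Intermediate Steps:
j = 4 (j = 0 + 4 = 4)
Q(J) = J/20 (Q(J) = J*(-1/5) + J*(1/4) = -J/5 + J/4 = J/20)
d(Z, X) = 1/3
K(T, f) = -T/45 (K(T, f) = -(1/20)*4*T/9 = -T/45)
10**2 - K(d(5, -3), 12) = 10**2 - (-1)/(45*3) = 100 - 1*(-1/135) = 100 + 1/135 = 13501/135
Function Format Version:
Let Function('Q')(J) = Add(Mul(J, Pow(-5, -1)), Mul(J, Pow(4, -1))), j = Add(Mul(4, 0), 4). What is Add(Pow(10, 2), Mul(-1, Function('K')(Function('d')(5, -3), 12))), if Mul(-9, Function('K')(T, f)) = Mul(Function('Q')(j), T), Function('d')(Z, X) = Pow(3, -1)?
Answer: Rational(13501, 135) ≈ 100.01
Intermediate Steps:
j = 4 (j = Add(0, 4) = 4)
Function('Q')(J) = Mul(Rational(1, 20), J) (Function('Q')(J) = Add(Mul(J, Rational(-1, 5)), Mul(J, Rational(1, 4))) = Add(Mul(Rational(-1, 5), J), Mul(Rational(1, 4), J)) = Mul(Rational(1, 20), J))
Function('d')(Z, X) = Rational(1, 3)
Function('K')(T, f) = Mul(Rational(-1, 45), T) (Function('K')(T, f) = Mul(Rational(-1, 9), Mul(Mul(Rational(1, 20), 4), T)) = Mul(Rational(-1, 9), Mul(Rational(1, 5), T)) = Mul(Rational(-1, 45), T))
Add(Pow(10, 2), Mul(-1, Function('K')(Function('d')(5, -3), 12))) = Add(Pow(10, 2), Mul(-1, Mul(Rational(-1, 45), Rational(1, 3)))) = Add(100, Mul(-1, Rational(-1, 135))) = Add(100, Rational(1, 135)) = Rational(13501, 135)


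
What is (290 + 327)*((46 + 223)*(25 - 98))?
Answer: -12116029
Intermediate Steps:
(290 + 327)*((46 + 223)*(25 - 98)) = 617*(269*(-73)) = 617*(-19637) = -12116029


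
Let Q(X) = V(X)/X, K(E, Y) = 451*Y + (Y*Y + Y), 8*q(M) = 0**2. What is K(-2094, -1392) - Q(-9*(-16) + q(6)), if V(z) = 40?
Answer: 23552635/18 ≈ 1.3085e+6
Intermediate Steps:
q(M) = 0 (q(M) = (1/8)*0**2 = (1/8)*0 = 0)
K(E, Y) = Y**2 + 452*Y (K(E, Y) = 451*Y + (Y**2 + Y) = 451*Y + (Y + Y**2) = Y**2 + 452*Y)
Q(X) = 40/X
K(-2094, -1392) - Q(-9*(-16) + q(6)) = -1392*(452 - 1392) - 40/(-9*(-16) + 0) = -1392*(-940) - 40/(144 + 0) = 1308480 - 40/144 = 1308480 - 1*5/18 = 1308480 - 5/18 = 23552635/18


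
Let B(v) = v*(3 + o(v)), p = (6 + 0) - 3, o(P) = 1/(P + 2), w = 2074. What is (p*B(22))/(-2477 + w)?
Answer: -803/1612 ≈ -0.49814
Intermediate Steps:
o(P) = 1/(2 + P)
p = 3 (p = 6 - 3 = 3)
B(v) = v*(3 + 1/(2 + v))
(p*B(22))/(-2477 + w) = (3*(22*(7 + 3*22)/(2 + 22)))/(-2477 + 2074) = (3*(22*(7 + 66)/24))/(-403) = (3*(22*(1/24)*73))*(-1/403) = (3*(803/12))*(-1/403) = (803/4)*(-1/403) = -803/1612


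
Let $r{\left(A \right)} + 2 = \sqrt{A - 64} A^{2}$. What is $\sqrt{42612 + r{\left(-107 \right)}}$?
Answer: $\sqrt{42610 + 34347 i \sqrt{19}} \approx 314.86 + 237.75 i$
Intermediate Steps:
$r{\left(A \right)} = -2 + A^{2} \sqrt{-64 + A}$ ($r{\left(A \right)} = -2 + \sqrt{A - 64} A^{2} = -2 + \sqrt{-64 + A} A^{2} = -2 + A^{2} \sqrt{-64 + A}$)
$\sqrt{42612 + r{\left(-107 \right)}} = \sqrt{42612 - \left(2 - \left(-107\right)^{2} \sqrt{-64 - 107}\right)} = \sqrt{42612 - \left(2 - 11449 \sqrt{-171}\right)} = \sqrt{42612 - \left(2 - 11449 \cdot 3 i \sqrt{19}\right)} = \sqrt{42612 - \left(2 - 34347 i \sqrt{19}\right)} = \sqrt{42610 + 34347 i \sqrt{19}}$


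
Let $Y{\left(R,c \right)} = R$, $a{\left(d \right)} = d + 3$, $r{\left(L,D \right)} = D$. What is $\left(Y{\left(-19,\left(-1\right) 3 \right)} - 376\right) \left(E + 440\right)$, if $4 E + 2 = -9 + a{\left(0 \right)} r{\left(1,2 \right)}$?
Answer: $- \frac{693225}{4} \approx -1.7331 \cdot 10^{5}$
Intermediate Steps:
$a{\left(d \right)} = 3 + d$
$E = - \frac{5}{4}$ ($E = - \frac{1}{2} + \frac{-9 + \left(3 + 0\right) 2}{4} = - \frac{1}{2} + \frac{-9 + 3 \cdot 2}{4} = - \frac{1}{2} + \frac{-9 + 6}{4} = - \frac{1}{2} + \frac{1}{4} \left(-3\right) = - \frac{1}{2} - \frac{3}{4} = - \frac{5}{4} \approx -1.25$)
$\left(Y{\left(-19,\left(-1\right) 3 \right)} - 376\right) \left(E + 440\right) = \left(-19 - 376\right) \left(- \frac{5}{4} + 440\right) = \left(-395\right) \frac{1755}{4} = - \frac{693225}{4}$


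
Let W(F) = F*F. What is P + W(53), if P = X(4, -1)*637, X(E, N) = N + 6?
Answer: 5994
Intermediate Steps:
X(E, N) = 6 + N
P = 3185 (P = (6 - 1)*637 = 5*637 = 3185)
W(F) = F²
P + W(53) = 3185 + 53² = 3185 + 2809 = 5994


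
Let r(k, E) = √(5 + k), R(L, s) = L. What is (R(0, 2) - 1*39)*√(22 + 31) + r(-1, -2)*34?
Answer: 68 - 39*√53 ≈ -215.92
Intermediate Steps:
(R(0, 2) - 1*39)*√(22 + 31) + r(-1, -2)*34 = (0 - 1*39)*√(22 + 31) + √(5 - 1)*34 = (0 - 39)*√53 + √4*34 = -39*√53 + 2*34 = -39*√53 + 68 = 68 - 39*√53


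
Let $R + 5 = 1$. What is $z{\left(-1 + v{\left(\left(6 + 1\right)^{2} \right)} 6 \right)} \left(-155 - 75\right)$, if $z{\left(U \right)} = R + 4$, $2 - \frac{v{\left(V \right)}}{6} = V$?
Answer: $0$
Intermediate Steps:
$R = -4$ ($R = -5 + 1 = -4$)
$v{\left(V \right)} = 12 - 6 V$
$z{\left(U \right)} = 0$ ($z{\left(U \right)} = -4 + 4 = 0$)
$z{\left(-1 + v{\left(\left(6 + 1\right)^{2} \right)} 6 \right)} \left(-155 - 75\right) = 0 \left(-155 - 75\right) = 0 \left(-230\right) = 0$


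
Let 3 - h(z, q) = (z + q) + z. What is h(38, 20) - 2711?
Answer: -2804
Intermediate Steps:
h(z, q) = 3 - q - 2*z (h(z, q) = 3 - ((z + q) + z) = 3 - ((q + z) + z) = 3 - (q + 2*z) = 3 + (-q - 2*z) = 3 - q - 2*z)
h(38, 20) - 2711 = (3 - 1*20 - 2*38) - 2711 = (3 - 20 - 76) - 2711 = -93 - 2711 = -2804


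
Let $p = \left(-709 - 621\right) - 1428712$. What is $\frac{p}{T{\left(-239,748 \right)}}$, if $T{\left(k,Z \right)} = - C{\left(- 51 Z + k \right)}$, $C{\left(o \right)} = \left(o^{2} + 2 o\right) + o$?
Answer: $\frac{715021}{736723304} \approx 0.00097054$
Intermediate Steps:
$p = -1430042$ ($p = \left(-709 - 621\right) - 1428712 = -1330 - 1428712 = -1430042$)
$C{\left(o \right)} = o^{2} + 3 o$
$T{\left(k,Z \right)} = - \left(k - 51 Z\right) \left(3 + k - 51 Z\right)$ ($T{\left(k,Z \right)} = - \left(- 51 Z + k\right) \left(3 - \left(- k + 51 Z\right)\right) = - \left(k - 51 Z\right) \left(3 - \left(- k + 51 Z\right)\right) = - \left(k - 51 Z\right) \left(3 + k - 51 Z\right)$)
$\frac{p}{T{\left(-239,748 \right)}} = - \frac{1430042}{\left(\left(-1\right) \left(-239\right) + 51 \cdot 748\right) \left(3 - 239 - 38148\right)} = - \frac{1430042}{\left(239 + 38148\right) \left(3 - 239 - 38148\right)} = - \frac{1430042}{38387 \left(-38384\right)} = - \frac{1430042}{-1473446608} = \left(-1430042\right) \left(- \frac{1}{1473446608}\right) = \frac{715021}{736723304}$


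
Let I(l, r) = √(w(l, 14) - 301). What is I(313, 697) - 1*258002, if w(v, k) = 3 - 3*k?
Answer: -258002 + 2*I*√85 ≈ -2.58e+5 + 18.439*I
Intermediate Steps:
I(l, r) = 2*I*√85 (I(l, r) = √((3 - 3*14) - 301) = √((3 - 42) - 301) = √(-39 - 301) = √(-340) = 2*I*√85)
I(313, 697) - 1*258002 = 2*I*√85 - 1*258002 = 2*I*√85 - 258002 = -258002 + 2*I*√85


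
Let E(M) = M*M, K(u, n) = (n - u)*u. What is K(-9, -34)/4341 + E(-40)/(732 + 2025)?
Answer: 2521975/3989379 ≈ 0.63217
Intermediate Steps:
K(u, n) = u*(n - u)
E(M) = M²
K(-9, -34)/4341 + E(-40)/(732 + 2025) = -9*(-34 - 1*(-9))/4341 + (-40)²/(732 + 2025) = -9*(-34 + 9)*(1/4341) + 1600/2757 = -9*(-25)*(1/4341) + 1600*(1/2757) = 225*(1/4341) + 1600/2757 = 75/1447 + 1600/2757 = 2521975/3989379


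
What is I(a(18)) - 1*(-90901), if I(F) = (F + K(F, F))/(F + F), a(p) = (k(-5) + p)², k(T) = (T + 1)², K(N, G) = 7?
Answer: 210164275/2312 ≈ 90902.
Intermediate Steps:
k(T) = (1 + T)²
a(p) = (16 + p)² (a(p) = ((1 - 5)² + p)² = ((-4)² + p)² = (16 + p)²)
I(F) = (7 + F)/(2*F) (I(F) = (F + 7)/(F + F) = (7 + F)/((2*F)) = (7 + F)*(1/(2*F)) = (7 + F)/(2*F))
I(a(18)) - 1*(-90901) = (7 + (16 + 18)²)/(2*((16 + 18)²)) - 1*(-90901) = (7 + 34²)/(2*(34²)) + 90901 = (½)*(7 + 1156)/1156 + 90901 = (½)*(1/1156)*1163 + 90901 = 1163/2312 + 90901 = 210164275/2312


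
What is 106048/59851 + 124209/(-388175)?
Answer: 33731149541/23232661925 ≈ 1.4519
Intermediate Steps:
106048/59851 + 124209/(-388175) = 106048*(1/59851) + 124209*(-1/388175) = 106048/59851 - 124209/388175 = 33731149541/23232661925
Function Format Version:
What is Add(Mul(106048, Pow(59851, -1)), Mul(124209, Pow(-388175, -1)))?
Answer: Rational(33731149541, 23232661925) ≈ 1.4519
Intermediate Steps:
Add(Mul(106048, Pow(59851, -1)), Mul(124209, Pow(-388175, -1))) = Add(Mul(106048, Rational(1, 59851)), Mul(124209, Rational(-1, 388175))) = Add(Rational(106048, 59851), Rational(-124209, 388175)) = Rational(33731149541, 23232661925)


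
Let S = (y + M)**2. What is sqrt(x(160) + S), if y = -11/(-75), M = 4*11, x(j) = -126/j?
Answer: sqrt(175332661)/300 ≈ 44.138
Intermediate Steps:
M = 44
y = 11/75 (y = -11*(-1/75) = 11/75 ≈ 0.14667)
S = 10962721/5625 (S = (11/75 + 44)**2 = (3311/75)**2 = 10962721/5625 ≈ 1948.9)
sqrt(x(160) + S) = sqrt(-126/160 + 10962721/5625) = sqrt(-126*1/160 + 10962721/5625) = sqrt(-63/80 + 10962721/5625) = sqrt(175332661/90000) = sqrt(175332661)/300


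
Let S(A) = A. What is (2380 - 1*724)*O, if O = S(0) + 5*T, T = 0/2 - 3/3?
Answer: -8280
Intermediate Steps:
T = -1 (T = 0*(1/2) - 3*1/3 = 0 - 1 = -1)
O = -5 (O = 0 + 5*(-1) = 0 - 5 = -5)
(2380 - 1*724)*O = (2380 - 1*724)*(-5) = (2380 - 724)*(-5) = 1656*(-5) = -8280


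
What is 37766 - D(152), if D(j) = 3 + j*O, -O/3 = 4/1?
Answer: 39587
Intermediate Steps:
O = -12 (O = -12/1 = -12 ≈ -12.000)
D(j) = 3 - 12*j (D(j) = 3 + j*(-12) = 3 - 12*j)
37766 - D(152) = 37766 - (3 - 12*152) = 37766 - (3 - 1824) = 37766 - 1*(-1821) = 37766 + 1821 = 39587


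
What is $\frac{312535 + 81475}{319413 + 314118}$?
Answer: $\frac{394010}{633531} \approx 0.62193$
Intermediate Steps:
$\frac{312535 + 81475}{319413 + 314118} = \frac{394010}{633531}$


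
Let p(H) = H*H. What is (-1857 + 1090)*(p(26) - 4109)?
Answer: 2633111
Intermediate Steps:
p(H) = H²
(-1857 + 1090)*(p(26) - 4109) = (-1857 + 1090)*(26² - 4109) = -767*(676 - 4109) = -767*(-3433) = 2633111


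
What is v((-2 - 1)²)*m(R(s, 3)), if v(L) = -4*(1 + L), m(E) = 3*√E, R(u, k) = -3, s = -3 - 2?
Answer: -120*I*√3 ≈ -207.85*I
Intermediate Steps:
s = -5
v(L) = -4 - 4*L
v((-2 - 1)²)*m(R(s, 3)) = (-4 - 4*(-2 - 1)²)*(3*√(-3)) = (-4 - 4*(-3)²)*(3*(I*√3)) = (-4 - 4*9)*(3*I*√3) = (-4 - 36)*(3*I*√3) = -120*I*√3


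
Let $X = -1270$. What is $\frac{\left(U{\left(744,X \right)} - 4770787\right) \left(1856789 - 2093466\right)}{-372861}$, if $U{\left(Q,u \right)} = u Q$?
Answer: $- \frac{1352766918559}{372861} \approx -3.6281 \cdot 10^{6}$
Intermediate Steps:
$U{\left(Q,u \right)} = Q u$
$\frac{\left(U{\left(744,X \right)} - 4770787\right) \left(1856789 - 2093466\right)}{-372861} = \frac{\left(744 \left(-1270\right) - 4770787\right) \left(1856789 - 2093466\right)}{-372861} = \left(-944880 - 4770787\right) \left(-236677\right) \left(- \frac{1}{372861}\right) = \left(-5715667\right) \left(-236677\right) \left(- \frac{1}{372861}\right) = 1352766918559 \left(- \frac{1}{372861}\right) = - \frac{1352766918559}{372861}$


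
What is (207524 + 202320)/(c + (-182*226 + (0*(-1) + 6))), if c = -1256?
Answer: -204922/21191 ≈ -9.6702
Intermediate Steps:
(207524 + 202320)/(c + (-182*226 + (0*(-1) + 6))) = (207524 + 202320)/(-1256 + (-182*226 + (0*(-1) + 6))) = 409844/(-1256 + (-41132 + (0 + 6))) = 409844/(-1256 + (-41132 + 6)) = 409844/(-1256 - 41126) = 409844/(-42382) = 409844*(-1/42382) = -204922/21191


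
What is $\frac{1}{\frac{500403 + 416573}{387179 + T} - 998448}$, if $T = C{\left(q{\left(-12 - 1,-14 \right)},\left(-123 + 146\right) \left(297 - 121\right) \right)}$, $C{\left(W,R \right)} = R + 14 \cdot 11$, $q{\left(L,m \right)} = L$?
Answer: $- \frac{391381}{390772659712} \approx -1.0016 \cdot 10^{-6}$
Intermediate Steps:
$C{\left(W,R \right)} = 154 + R$ ($C{\left(W,R \right)} = R + 154 = 154 + R$)
$T = 4202$ ($T = 154 + \left(-123 + 146\right) \left(297 - 121\right) = 154 + 23 \cdot 176 = 154 + 4048 = 4202$)
$\frac{1}{\frac{500403 + 416573}{387179 + T} - 998448} = \frac{1}{\frac{500403 + 416573}{387179 + 4202} - 998448} = \frac{1}{\frac{916976}{391381} - 998448} = \frac{1}{- \frac{390772659712}{391381}} = - \frac{391381}{390772659712}$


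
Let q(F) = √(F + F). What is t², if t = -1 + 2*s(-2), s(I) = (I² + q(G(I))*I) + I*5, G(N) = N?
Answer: 105 + 208*I ≈ 105.0 + 208.0*I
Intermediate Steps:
q(F) = √2*√F (q(F) = √(2*F) = √2*√F)
s(I) = I² + 5*I + √2*I^(3/2) (s(I) = (I² + (√2*√I)*I) + I*5 = (I² + √2*I^(3/2)) + 5*I = I² + 5*I + √2*I^(3/2))
t = -13 - 8*I (t = -1 + 2*(-2*(5 - 2 + √2*√(-2))) = -1 + 2*(-2*(5 - 2 + √2*(I*√2))) = -1 + 2*(-2*(5 - 2 + 2*I)) = -1 + 2*(-2*(3 + 2*I)) = -1 + 2*(-6 - 4*I) = -1 + (-12 - 8*I) = -13 - 8*I ≈ -13.0 - 8.0*I)
t² = (-13 - 8*I)²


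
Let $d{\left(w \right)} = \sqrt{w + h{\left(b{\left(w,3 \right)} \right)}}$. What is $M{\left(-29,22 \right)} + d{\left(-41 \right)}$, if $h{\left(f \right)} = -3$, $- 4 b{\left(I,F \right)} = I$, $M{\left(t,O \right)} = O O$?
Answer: $484 + 2 i \sqrt{11} \approx 484.0 + 6.6332 i$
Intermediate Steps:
$M{\left(t,O \right)} = O^{2}$
$b{\left(I,F \right)} = - \frac{I}{4}$
$d{\left(w \right)} = \sqrt{-3 + w}$ ($d{\left(w \right)} = \sqrt{w - 3} = \sqrt{-3 + w}$)
$M{\left(-29,22 \right)} + d{\left(-41 \right)} = 22^{2} + \sqrt{-3 - 41} = 484 + \sqrt{-44} = 484 + 2 i \sqrt{11}$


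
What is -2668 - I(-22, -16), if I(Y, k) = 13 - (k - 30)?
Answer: -2727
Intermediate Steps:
I(Y, k) = 43 - k (I(Y, k) = 13 - (-30 + k) = 13 + (30 - k) = 43 - k)
-2668 - I(-22, -16) = -2668 - (43 - 1*(-16)) = -2668 - (43 + 16) = -2668 - 1*59 = -2668 - 59 = -2727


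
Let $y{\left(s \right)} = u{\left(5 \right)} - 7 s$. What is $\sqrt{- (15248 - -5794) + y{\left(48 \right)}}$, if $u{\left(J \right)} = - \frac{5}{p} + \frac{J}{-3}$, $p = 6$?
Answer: $\frac{i \sqrt{85522}}{2} \approx 146.22 i$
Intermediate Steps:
$u{\left(J \right)} = - \frac{5}{6} - \frac{J}{3}$ ($u{\left(J \right)} = - \frac{5}{6} + \frac{J}{-3} = \left(-5\right) \frac{1}{6} + J \left(- \frac{1}{3}\right) = - \frac{5}{6} - \frac{J}{3}$)
$y{\left(s \right)} = - \frac{5}{2} - 7 s$ ($y{\left(s \right)} = \left(- \frac{5}{6} - \frac{5}{3}\right) - 7 s = - \frac{5}{2} - 7 s$)
$\sqrt{- (15248 - -5794) + y{\left(48 \right)}} = \sqrt{- (15248 - -5794) - \frac{677}{2}} = \sqrt{- (15248 + 5794) - \frac{677}{2}} = \sqrt{\left(-1\right) 21042 - \frac{677}{2}} = \sqrt{-21042 - \frac{677}{2}} = \sqrt{- \frac{42761}{2}} = \frac{i \sqrt{85522}}{2}$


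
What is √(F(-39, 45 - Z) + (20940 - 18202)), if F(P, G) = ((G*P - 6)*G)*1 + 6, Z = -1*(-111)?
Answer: 2*I*√41686 ≈ 408.34*I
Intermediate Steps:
Z = 111
F(P, G) = 6 + G*(-6 + G*P) (F(P, G) = ((-6 + G*P)*G)*1 + 6 = (G*(-6 + G*P))*1 + 6 = G*(-6 + G*P) + 6 = 6 + G*(-6 + G*P))
√(F(-39, 45 - Z) + (20940 - 18202)) = √((6 - 6*(45 - 1*111) - 39*(45 - 1*111)²) + (20940 - 18202)) = √((6 - 6*(45 - 111) - 39*(45 - 111)²) + 2738) = √((6 - 6*(-66) - 39*(-66)²) + 2738) = √((6 + 396 - 39*4356) + 2738) = √((6 + 396 - 169884) + 2738) = √(-169482 + 2738) = √(-166744) = 2*I*√41686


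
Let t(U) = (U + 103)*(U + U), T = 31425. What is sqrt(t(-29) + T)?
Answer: sqrt(27133) ≈ 164.72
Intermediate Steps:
t(U) = 2*U*(103 + U) (t(U) = (103 + U)*(2*U) = 2*U*(103 + U))
sqrt(t(-29) + T) = sqrt(2*(-29)*(103 - 29) + 31425) = sqrt(2*(-29)*74 + 31425) = sqrt(-4292 + 31425) = sqrt(27133)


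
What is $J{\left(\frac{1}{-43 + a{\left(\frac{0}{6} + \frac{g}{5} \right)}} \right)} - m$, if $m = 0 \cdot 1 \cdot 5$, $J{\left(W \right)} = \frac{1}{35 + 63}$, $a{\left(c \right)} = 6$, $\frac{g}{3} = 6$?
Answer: $\frac{1}{98} \approx 0.010204$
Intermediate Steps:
$g = 18$ ($g = 3 \cdot 6 = 18$)
$J{\left(W \right)} = \frac{1}{98}$
$m = 0$ ($m = 0 \cdot 5 = 0$)
$J{\left(\frac{1}{-43 + a{\left(\frac{0}{6} + \frac{g}{5} \right)}} \right)} - m = \frac{1}{98} - 0 = \frac{1}{98} + 0 = \frac{1}{98}$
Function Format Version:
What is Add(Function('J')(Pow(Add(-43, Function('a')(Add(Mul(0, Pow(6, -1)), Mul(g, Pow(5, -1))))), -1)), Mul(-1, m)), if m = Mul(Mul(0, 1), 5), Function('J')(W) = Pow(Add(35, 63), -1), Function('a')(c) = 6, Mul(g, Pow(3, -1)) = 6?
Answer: Rational(1, 98) ≈ 0.010204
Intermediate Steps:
g = 18 (g = Mul(3, 6) = 18)
Function('J')(W) = Rational(1, 98) (Function('J')(W) = Pow(98, -1) = Rational(1, 98))
m = 0 (m = Mul(0, 5) = 0)
Add(Function('J')(Pow(Add(-43, Function('a')(Add(Mul(0, Pow(6, -1)), Mul(g, Pow(5, -1))))), -1)), Mul(-1, m)) = Add(Rational(1, 98), Mul(-1, 0)) = Add(Rational(1, 98), 0) = Rational(1, 98)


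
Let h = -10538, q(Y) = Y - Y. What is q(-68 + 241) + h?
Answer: -10538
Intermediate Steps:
q(Y) = 0
h = -10538 (h = -1*10538 = -10538)
q(-68 + 241) + h = 0 - 10538 = -10538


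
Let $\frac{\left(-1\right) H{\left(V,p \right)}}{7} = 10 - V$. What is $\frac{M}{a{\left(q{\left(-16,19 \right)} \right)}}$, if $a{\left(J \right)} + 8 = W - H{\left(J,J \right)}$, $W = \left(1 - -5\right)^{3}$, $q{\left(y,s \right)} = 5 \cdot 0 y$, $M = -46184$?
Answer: $- \frac{23092}{139} \approx -166.13$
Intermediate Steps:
$H{\left(V,p \right)} = -70 + 7 V$ ($H{\left(V,p \right)} = - 7 \left(10 - V\right) = -70 + 7 V$)
$q{\left(y,s \right)} = 0$ ($q{\left(y,s \right)} = 0 y = 0$)
$W = 216$ ($W = \left(1 + 5\right)^{3} = 6^{3} = 216$)
$a{\left(J \right)} = 278 - 7 J$ ($a{\left(J \right)} = -8 - \left(-286 + 7 J\right) = 278 - 7 J$)
$\frac{M}{a{\left(q{\left(-16,19 \right)} \right)}} = - \frac{46184}{278 - 0} = - \frac{46184}{278 + 0} = - \frac{46184}{278} = \left(-46184\right) \frac{1}{278} = - \frac{23092}{139}$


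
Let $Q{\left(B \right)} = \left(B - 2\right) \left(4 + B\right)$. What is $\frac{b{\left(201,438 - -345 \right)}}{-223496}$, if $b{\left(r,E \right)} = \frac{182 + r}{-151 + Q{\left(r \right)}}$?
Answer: $- \frac{383}{9083771424} \approx -4.2163 \cdot 10^{-8}$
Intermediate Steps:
$Q{\left(B \right)} = \left(-2 + B\right) \left(4 + B\right)$
$b{\left(r,E \right)} = \frac{182 + r}{-159 + r^{2} + 2 r}$ ($b{\left(r,E \right)} = \frac{182 + r}{-151 + \left(-8 + r^{2} + 2 r\right)} = \frac{182 + r}{-159 + r^{2} + 2 r}$)
$\frac{b{\left(201,438 - -345 \right)}}{-223496} = \frac{\frac{1}{-159 + 201^{2} + 2 \cdot 201} \left(182 + 201\right)}{-223496} = \frac{1}{-159 + 40401 + 402} \cdot 383 \left(- \frac{1}{223496}\right) = \frac{1}{40644} \cdot 383 \left(- \frac{1}{223496}\right) = \frac{383}{40644} \left(- \frac{1}{223496}\right) = - \frac{383}{9083771424}$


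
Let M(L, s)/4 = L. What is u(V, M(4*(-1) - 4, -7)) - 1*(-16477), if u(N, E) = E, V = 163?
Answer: 16445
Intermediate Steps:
M(L, s) = 4*L
u(V, M(4*(-1) - 4, -7)) - 1*(-16477) = 4*(4*(-1) - 4) - 1*(-16477) = 4*(-4 - 4) + 16477 = 4*(-8) + 16477 = -32 + 16477 = 16445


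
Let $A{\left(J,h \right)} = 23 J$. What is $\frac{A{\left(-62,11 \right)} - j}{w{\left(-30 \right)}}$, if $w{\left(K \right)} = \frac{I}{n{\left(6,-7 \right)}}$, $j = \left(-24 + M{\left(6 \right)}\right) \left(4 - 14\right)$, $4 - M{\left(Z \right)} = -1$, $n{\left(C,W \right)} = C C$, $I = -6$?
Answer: $9696$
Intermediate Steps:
$n{\left(C,W \right)} = C^{2}$
$M{\left(Z \right)} = 5$ ($M{\left(Z \right)} = 4 - -1 = 4 + 1 = 5$)
$j = 190$ ($j = \left(-24 + 5\right) \left(4 - 14\right) = \left(-19\right) \left(-10\right) = 190$)
$w{\left(K \right)} = - \frac{1}{6}$ ($w{\left(K \right)} = - \frac{6}{6^{2}} = - \frac{6}{36} = \left(-6\right) \frac{1}{36} = - \frac{1}{6}$)
$\frac{A{\left(-62,11 \right)} - j}{w{\left(-30 \right)}} = \frac{23 \left(-62\right) - 190}{- \frac{1}{6}} = \left(-1426 - 190\right) \left(-6\right) = \left(-1616\right) \left(-6\right) = 9696$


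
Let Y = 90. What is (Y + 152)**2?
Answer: 58564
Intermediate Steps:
(Y + 152)**2 = (90 + 152)**2 = 242**2 = 58564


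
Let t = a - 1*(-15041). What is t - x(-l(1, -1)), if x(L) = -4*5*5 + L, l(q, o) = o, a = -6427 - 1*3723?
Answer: 4990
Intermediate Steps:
a = -10150 (a = -6427 - 3723 = -10150)
x(L) = -100 + L (x(L) = -20*5 + L = -100 + L)
t = 4891 (t = -10150 - 1*(-15041) = -10150 + 15041 = 4891)
t - x(-l(1, -1)) = 4891 - (-100 - 1*(-1)) = 4891 - (-100 + 1) = 4891 - 1*(-99) = 4891 + 99 = 4990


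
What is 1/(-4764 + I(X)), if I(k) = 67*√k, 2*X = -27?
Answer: -3176/15170865 - 67*I*√6/15170865 ≈ -0.00020935 - 1.0818e-5*I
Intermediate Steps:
X = -27/2 (X = (½)*(-27) = -27/2 ≈ -13.500)
1/(-4764 + I(X)) = 1/(-4764 + 67*√(-27/2)) = 1/(-4764 + 67*(3*I*√6/2)) = 1/(-4764 + 201*I*√6/2)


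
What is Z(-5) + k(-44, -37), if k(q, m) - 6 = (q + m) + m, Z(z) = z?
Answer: -117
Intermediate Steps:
k(q, m) = 6 + q + 2*m (k(q, m) = 6 + ((q + m) + m) = 6 + ((m + q) + m) = 6 + (q + 2*m) = 6 + q + 2*m)
Z(-5) + k(-44, -37) = -5 + (6 - 44 + 2*(-37)) = -5 + (6 - 44 - 74) = -5 - 112 = -117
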